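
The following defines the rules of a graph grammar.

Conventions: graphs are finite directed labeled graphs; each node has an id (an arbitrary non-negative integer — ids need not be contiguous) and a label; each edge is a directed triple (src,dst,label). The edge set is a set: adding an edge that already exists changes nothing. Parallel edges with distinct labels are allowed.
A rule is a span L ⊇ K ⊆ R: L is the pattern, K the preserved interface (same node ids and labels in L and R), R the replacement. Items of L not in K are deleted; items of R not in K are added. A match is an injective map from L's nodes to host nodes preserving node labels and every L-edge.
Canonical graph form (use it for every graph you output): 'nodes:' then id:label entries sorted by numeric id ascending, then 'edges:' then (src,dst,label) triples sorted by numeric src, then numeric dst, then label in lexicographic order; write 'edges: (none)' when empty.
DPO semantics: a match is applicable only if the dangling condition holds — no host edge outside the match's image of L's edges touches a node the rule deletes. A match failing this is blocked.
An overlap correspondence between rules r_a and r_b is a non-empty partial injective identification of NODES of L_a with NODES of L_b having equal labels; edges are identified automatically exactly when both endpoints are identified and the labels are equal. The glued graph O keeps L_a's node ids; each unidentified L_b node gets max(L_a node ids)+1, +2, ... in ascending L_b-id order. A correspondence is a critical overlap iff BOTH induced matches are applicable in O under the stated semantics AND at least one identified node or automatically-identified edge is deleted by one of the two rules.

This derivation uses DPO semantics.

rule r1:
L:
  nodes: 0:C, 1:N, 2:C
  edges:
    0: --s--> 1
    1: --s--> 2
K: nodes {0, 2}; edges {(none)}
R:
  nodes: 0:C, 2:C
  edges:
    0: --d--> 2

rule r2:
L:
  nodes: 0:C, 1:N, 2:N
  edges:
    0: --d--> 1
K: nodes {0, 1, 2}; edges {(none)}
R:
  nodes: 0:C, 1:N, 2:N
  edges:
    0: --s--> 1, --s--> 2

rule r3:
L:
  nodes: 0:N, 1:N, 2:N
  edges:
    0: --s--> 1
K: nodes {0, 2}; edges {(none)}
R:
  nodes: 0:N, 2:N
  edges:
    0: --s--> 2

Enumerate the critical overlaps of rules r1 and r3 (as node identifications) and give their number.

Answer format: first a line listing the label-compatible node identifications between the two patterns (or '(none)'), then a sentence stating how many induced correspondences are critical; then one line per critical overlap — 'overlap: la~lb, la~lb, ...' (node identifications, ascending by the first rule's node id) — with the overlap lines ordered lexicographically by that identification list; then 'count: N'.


label-compatible node identifications between L(r1) and L(r3): 1~0, 1~1, 1~2
1 of the induced correspondences is a critical overlap of r1 and r3.
overlap: 1~2
count: 1


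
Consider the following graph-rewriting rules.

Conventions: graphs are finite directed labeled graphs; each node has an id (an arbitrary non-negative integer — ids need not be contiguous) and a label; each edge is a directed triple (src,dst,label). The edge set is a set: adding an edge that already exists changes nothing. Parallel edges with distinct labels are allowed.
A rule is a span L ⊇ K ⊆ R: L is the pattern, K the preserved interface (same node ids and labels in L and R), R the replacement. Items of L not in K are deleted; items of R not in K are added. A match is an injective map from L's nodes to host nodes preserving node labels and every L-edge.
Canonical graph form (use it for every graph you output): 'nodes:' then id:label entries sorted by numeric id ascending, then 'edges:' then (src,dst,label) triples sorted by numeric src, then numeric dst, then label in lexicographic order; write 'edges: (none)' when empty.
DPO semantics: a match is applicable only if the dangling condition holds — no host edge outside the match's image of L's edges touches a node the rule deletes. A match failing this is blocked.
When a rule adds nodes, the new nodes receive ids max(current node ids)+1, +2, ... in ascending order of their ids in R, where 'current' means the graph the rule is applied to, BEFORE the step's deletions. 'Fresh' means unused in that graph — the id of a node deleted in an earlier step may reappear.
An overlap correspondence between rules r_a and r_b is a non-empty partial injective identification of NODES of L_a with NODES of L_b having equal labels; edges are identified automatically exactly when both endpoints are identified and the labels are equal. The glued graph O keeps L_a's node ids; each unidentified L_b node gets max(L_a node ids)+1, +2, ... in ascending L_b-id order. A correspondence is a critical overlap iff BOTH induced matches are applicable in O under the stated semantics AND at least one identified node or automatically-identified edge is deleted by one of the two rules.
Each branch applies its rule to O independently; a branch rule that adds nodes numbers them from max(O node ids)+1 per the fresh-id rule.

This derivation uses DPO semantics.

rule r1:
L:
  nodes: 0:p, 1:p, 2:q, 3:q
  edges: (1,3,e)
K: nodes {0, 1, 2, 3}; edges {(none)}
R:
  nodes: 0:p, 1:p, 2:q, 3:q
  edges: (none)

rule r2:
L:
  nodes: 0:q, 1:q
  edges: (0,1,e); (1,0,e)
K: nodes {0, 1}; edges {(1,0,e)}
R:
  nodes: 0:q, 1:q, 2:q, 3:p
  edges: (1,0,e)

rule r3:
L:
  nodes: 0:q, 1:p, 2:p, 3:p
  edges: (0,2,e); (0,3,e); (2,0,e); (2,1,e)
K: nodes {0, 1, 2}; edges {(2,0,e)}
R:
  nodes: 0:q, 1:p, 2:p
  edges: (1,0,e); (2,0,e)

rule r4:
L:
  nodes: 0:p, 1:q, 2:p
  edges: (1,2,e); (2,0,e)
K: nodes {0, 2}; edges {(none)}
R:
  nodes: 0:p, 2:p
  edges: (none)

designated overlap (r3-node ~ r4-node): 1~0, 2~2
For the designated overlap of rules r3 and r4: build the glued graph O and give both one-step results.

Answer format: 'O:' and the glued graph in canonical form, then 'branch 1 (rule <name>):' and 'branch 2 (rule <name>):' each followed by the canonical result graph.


O:
nodes: 0:q, 1:p, 2:p, 3:p, 4:q
edges: (0,2,e); (0,3,e); (2,0,e); (2,1,e); (4,2,e)
branch 1 (rule r3):
nodes: 0:q, 1:p, 2:p, 4:q
edges: (1,0,e); (2,0,e); (4,2,e)
branch 2 (rule r4):
nodes: 0:q, 1:p, 2:p, 3:p
edges: (0,2,e); (0,3,e); (2,0,e)


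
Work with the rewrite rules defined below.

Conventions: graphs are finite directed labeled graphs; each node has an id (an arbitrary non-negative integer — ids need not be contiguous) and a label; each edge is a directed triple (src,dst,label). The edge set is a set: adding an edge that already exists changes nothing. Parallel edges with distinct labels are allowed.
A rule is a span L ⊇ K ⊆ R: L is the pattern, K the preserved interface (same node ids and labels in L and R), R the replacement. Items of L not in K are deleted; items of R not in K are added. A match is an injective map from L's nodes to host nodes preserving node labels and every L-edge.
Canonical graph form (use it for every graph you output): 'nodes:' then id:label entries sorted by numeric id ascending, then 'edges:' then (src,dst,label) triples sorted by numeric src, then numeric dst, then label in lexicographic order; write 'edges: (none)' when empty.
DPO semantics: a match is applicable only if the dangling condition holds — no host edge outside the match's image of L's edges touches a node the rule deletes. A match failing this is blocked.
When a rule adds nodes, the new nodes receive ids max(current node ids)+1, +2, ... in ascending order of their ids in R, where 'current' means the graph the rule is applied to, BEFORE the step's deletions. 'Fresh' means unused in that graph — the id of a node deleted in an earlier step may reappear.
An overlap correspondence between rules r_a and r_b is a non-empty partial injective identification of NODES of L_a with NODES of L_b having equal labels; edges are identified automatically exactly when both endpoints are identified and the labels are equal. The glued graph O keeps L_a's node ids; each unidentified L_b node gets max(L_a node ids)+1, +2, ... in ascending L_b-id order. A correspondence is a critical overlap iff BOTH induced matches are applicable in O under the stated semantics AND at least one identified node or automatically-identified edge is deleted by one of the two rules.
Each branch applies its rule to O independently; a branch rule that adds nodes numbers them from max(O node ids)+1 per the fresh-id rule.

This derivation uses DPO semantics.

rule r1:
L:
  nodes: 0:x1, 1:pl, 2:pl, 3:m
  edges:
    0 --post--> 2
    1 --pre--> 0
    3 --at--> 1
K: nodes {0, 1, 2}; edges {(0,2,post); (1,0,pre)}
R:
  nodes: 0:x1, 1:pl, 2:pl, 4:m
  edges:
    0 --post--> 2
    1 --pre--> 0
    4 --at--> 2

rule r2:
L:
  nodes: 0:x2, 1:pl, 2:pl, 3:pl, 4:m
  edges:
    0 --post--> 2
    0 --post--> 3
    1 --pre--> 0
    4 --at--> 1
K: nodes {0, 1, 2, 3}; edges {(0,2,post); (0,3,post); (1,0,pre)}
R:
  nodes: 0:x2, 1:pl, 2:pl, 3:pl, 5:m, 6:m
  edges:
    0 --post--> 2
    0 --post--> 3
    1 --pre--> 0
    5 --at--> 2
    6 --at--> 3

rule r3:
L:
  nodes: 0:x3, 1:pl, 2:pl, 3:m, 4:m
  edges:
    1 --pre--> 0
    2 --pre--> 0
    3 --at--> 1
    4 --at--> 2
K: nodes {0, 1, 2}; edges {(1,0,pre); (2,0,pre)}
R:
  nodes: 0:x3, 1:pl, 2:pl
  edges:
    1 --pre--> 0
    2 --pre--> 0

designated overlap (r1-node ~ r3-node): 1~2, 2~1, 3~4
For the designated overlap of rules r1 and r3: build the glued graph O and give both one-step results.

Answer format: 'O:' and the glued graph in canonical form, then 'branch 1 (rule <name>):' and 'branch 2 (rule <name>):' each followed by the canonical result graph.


O:
nodes: 0:x1, 1:pl, 2:pl, 3:m, 4:x3, 5:m
edges: (0,2,post); (1,0,pre); (1,4,pre); (2,4,pre); (3,1,at); (5,2,at)
branch 1 (rule r1):
nodes: 0:x1, 1:pl, 2:pl, 4:x3, 5:m, 6:m
edges: (0,2,post); (1,0,pre); (1,4,pre); (2,4,pre); (5,2,at); (6,2,at)
branch 2 (rule r3):
nodes: 0:x1, 1:pl, 2:pl, 4:x3
edges: (0,2,post); (1,0,pre); (1,4,pre); (2,4,pre)


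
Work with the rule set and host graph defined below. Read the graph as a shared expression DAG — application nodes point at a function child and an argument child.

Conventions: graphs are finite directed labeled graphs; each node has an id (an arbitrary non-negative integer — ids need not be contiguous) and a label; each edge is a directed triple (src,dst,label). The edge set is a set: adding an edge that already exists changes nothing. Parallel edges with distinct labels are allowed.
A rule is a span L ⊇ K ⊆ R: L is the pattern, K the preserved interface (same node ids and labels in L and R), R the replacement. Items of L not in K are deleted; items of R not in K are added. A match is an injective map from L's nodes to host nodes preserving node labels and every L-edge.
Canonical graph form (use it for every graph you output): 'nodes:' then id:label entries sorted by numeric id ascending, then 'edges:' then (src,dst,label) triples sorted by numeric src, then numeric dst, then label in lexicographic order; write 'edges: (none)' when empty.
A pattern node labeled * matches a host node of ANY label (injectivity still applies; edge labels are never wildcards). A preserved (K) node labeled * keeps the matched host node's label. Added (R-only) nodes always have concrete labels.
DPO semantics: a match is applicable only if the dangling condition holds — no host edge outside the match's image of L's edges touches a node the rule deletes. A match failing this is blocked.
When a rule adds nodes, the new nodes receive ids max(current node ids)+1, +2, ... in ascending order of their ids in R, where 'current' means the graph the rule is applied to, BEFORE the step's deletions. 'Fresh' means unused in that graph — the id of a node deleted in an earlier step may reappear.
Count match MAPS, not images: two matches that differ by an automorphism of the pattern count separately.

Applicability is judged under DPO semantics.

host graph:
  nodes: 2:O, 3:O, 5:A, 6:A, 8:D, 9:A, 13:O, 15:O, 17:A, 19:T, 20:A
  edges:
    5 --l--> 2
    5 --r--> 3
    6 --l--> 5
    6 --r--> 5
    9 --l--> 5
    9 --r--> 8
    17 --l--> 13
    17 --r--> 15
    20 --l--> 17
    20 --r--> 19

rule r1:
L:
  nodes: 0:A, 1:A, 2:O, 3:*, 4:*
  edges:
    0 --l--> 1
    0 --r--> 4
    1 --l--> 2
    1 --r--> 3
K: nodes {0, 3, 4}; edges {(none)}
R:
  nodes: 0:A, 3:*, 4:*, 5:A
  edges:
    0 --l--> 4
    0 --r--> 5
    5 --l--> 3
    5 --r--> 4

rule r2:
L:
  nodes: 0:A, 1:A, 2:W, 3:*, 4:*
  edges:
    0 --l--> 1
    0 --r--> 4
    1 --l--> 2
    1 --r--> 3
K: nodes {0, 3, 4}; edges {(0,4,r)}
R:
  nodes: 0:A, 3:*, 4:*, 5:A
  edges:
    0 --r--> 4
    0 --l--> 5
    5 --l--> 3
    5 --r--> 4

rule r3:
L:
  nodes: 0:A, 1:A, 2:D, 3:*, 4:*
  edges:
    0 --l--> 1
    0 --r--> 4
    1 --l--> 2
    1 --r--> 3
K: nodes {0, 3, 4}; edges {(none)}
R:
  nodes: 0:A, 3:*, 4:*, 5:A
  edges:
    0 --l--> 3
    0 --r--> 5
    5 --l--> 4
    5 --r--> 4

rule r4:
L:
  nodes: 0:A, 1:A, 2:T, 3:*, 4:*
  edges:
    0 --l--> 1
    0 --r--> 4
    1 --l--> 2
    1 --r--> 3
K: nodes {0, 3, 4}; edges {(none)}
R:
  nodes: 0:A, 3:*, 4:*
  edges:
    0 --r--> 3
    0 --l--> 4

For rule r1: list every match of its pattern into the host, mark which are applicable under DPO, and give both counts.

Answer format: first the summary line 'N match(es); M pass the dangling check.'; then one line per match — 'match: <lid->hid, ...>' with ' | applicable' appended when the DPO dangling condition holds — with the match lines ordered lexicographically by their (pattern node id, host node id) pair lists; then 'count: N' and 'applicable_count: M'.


2 match(es); 1 pass the dangling check.
match: 0->9, 1->5, 2->2, 3->3, 4->8
match: 0->20, 1->17, 2->13, 3->15, 4->19 | applicable
count: 2
applicable_count: 1


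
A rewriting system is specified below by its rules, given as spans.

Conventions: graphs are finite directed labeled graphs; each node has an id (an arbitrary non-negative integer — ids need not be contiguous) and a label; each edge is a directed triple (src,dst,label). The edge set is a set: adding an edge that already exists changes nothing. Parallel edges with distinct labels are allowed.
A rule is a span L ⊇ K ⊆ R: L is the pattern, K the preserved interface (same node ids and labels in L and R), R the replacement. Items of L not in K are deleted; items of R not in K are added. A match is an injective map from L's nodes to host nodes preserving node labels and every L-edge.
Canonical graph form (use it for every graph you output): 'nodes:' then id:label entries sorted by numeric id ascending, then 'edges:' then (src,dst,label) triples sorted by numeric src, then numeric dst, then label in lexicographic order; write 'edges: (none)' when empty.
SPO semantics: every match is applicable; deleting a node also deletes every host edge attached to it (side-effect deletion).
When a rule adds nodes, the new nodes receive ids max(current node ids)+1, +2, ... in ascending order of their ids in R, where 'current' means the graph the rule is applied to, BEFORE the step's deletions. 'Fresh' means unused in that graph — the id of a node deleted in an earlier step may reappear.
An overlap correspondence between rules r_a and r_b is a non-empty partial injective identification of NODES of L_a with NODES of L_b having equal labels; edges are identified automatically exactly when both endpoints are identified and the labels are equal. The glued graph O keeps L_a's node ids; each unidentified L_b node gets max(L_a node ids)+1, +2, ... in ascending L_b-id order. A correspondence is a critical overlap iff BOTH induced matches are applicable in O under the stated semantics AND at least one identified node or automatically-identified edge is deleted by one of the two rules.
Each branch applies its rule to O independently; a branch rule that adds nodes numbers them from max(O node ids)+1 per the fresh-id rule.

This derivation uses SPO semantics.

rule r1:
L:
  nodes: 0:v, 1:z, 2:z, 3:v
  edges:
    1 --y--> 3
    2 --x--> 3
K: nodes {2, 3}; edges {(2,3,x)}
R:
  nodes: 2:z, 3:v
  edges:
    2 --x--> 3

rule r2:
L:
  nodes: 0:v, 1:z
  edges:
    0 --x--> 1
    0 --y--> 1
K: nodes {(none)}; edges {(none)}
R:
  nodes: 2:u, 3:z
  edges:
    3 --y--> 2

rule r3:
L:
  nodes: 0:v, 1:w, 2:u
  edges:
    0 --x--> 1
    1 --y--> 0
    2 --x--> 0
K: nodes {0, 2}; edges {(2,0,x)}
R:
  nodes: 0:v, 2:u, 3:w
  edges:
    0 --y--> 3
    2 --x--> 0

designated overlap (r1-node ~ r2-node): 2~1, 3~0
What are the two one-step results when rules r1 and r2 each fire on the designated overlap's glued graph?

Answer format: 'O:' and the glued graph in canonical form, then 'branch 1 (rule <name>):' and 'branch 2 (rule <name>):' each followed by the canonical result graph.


O:
nodes: 0:v, 1:z, 2:z, 3:v
edges: (1,3,y); (2,3,x); (3,2,x); (3,2,y)
branch 1 (rule r1):
nodes: 2:z, 3:v
edges: (2,3,x); (3,2,x); (3,2,y)
branch 2 (rule r2):
nodes: 0:v, 1:z, 4:u, 5:z
edges: (5,4,y)


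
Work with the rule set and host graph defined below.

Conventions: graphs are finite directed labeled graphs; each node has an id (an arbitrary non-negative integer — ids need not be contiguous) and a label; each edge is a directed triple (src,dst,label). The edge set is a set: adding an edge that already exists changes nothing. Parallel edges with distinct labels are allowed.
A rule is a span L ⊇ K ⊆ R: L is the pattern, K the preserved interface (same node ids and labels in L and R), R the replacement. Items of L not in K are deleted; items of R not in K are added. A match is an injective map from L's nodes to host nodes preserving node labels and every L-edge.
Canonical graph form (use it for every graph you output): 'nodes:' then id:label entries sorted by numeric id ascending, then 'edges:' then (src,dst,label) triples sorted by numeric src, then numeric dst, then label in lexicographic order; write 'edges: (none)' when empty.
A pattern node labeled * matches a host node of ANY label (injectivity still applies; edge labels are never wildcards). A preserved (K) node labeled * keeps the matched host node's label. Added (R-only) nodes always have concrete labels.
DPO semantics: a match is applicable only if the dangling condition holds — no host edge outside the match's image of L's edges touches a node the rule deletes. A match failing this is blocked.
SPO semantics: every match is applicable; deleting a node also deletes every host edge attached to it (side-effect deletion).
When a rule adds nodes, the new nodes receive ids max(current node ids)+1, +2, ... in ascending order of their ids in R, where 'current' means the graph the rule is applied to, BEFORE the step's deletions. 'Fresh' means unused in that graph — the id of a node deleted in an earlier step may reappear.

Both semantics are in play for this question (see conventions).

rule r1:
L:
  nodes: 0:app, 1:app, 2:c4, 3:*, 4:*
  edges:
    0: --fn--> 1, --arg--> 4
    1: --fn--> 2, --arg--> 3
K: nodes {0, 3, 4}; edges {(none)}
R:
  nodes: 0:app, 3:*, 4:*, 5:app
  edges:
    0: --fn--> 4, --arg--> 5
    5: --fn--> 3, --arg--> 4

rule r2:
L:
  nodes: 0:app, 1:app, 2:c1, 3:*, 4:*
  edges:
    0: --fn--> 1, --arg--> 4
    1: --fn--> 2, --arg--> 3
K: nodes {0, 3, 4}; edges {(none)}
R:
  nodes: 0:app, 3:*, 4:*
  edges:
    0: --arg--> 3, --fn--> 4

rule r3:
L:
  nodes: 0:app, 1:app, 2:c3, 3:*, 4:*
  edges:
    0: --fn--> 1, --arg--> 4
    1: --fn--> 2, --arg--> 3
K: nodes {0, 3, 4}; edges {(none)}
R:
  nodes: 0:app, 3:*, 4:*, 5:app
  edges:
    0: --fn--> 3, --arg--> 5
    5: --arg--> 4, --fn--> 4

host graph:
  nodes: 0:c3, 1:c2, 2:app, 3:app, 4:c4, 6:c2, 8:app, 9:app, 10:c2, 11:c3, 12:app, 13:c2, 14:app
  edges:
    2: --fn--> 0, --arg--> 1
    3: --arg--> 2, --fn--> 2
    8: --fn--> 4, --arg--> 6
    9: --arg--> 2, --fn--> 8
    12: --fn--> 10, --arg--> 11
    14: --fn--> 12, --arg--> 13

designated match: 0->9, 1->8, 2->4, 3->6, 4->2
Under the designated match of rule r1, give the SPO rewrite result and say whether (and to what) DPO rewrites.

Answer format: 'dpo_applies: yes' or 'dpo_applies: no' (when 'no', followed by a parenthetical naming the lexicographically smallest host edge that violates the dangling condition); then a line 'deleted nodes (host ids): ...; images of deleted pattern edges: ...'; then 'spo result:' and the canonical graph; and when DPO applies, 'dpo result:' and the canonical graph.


dpo_applies: yes
deleted nodes (host ids): 4, 8; images of deleted pattern edges: (8,4,fn); (8,6,arg); (9,2,arg); (9,8,fn)
spo result:
nodes: 0:c3, 1:c2, 2:app, 3:app, 6:c2, 9:app, 10:c2, 11:c3, 12:app, 13:c2, 14:app, 15:app
edges: (2,0,fn); (2,1,arg); (3,2,arg); (3,2,fn); (9,2,fn); (9,15,arg); (12,10,fn); (12,11,arg); (14,12,fn); (14,13,arg); (15,2,arg); (15,6,fn)
dpo result:
nodes: 0:c3, 1:c2, 2:app, 3:app, 6:c2, 9:app, 10:c2, 11:c3, 12:app, 13:c2, 14:app, 15:app
edges: (2,0,fn); (2,1,arg); (3,2,arg); (3,2,fn); (9,2,fn); (9,15,arg); (12,10,fn); (12,11,arg); (14,12,fn); (14,13,arg); (15,2,arg); (15,6,fn)


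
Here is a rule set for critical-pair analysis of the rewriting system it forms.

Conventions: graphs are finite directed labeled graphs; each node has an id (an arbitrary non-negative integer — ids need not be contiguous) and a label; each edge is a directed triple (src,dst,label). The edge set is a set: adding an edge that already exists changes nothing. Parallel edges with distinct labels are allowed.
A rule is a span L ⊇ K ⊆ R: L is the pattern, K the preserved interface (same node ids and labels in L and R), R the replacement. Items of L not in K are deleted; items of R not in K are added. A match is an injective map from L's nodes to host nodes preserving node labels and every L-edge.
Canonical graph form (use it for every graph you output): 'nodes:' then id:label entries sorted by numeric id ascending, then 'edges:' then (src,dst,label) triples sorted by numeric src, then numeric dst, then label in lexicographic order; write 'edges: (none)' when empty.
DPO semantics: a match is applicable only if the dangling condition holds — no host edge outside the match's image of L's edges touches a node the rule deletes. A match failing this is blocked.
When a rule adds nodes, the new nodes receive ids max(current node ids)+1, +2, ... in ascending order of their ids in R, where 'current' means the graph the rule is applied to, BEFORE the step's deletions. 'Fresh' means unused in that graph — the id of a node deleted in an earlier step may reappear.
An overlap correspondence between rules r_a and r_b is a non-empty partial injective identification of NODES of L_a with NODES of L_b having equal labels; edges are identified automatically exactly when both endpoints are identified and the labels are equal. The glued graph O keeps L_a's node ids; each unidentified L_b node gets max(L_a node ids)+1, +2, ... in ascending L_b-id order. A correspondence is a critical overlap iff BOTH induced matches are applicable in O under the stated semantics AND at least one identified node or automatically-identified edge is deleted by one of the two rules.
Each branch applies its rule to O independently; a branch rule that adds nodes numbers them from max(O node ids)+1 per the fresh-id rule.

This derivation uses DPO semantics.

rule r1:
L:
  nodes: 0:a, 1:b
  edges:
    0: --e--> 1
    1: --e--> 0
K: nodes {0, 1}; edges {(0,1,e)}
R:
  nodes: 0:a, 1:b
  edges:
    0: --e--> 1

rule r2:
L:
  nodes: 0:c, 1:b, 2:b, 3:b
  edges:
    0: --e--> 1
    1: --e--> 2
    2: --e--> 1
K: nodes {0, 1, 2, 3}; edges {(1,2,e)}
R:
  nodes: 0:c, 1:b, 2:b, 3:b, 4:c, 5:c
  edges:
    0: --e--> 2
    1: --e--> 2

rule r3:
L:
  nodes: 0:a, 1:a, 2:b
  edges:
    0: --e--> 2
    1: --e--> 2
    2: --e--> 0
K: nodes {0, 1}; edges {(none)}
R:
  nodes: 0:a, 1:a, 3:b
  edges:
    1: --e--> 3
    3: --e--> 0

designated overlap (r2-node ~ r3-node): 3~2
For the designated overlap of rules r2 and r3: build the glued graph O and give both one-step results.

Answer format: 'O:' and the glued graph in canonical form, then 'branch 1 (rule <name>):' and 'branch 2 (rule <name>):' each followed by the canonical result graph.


O:
nodes: 0:c, 1:b, 2:b, 3:b, 4:a, 5:a
edges: (0,1,e); (1,2,e); (2,1,e); (3,4,e); (4,3,e); (5,3,e)
branch 1 (rule r2):
nodes: 0:c, 1:b, 2:b, 3:b, 4:a, 5:a, 6:c, 7:c
edges: (0,2,e); (1,2,e); (3,4,e); (4,3,e); (5,3,e)
branch 2 (rule r3):
nodes: 0:c, 1:b, 2:b, 4:a, 5:a, 6:b
edges: (0,1,e); (1,2,e); (2,1,e); (5,6,e); (6,4,e)


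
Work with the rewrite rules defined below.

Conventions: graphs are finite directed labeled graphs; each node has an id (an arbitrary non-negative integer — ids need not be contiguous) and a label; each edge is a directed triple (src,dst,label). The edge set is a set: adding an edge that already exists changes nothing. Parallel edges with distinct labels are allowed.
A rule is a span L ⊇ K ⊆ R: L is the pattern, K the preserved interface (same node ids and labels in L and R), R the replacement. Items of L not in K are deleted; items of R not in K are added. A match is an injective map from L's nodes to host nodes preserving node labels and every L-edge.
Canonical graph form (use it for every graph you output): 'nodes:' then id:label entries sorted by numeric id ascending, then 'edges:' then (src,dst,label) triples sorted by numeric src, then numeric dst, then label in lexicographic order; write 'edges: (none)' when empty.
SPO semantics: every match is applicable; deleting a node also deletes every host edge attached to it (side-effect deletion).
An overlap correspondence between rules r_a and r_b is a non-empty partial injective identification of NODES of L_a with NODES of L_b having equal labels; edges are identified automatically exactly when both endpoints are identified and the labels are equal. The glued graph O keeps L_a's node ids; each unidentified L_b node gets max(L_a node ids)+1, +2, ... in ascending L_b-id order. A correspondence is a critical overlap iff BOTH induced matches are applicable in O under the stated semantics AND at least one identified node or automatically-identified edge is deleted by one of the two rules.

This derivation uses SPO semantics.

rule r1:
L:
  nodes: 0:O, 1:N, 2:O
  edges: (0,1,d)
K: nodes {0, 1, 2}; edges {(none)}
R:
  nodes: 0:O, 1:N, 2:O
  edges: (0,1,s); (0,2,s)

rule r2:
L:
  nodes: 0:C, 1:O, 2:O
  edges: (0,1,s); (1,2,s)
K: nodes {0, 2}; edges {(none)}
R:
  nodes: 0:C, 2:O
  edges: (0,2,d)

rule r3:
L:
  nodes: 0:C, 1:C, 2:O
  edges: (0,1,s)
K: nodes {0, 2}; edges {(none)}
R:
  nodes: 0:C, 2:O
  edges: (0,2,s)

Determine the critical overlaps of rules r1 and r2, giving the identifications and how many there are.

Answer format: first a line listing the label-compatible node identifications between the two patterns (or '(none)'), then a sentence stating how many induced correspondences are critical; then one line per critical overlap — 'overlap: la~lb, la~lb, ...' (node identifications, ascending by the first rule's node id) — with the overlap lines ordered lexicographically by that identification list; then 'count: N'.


label-compatible node identifications between L(r1) and L(r2): 0~1, 0~2, 2~1, 2~2
4 of the induced correspondences are critical overlaps of r1 and r2.
overlap: 0~1
overlap: 0~1, 2~2
overlap: 0~2, 2~1
overlap: 2~1
count: 4


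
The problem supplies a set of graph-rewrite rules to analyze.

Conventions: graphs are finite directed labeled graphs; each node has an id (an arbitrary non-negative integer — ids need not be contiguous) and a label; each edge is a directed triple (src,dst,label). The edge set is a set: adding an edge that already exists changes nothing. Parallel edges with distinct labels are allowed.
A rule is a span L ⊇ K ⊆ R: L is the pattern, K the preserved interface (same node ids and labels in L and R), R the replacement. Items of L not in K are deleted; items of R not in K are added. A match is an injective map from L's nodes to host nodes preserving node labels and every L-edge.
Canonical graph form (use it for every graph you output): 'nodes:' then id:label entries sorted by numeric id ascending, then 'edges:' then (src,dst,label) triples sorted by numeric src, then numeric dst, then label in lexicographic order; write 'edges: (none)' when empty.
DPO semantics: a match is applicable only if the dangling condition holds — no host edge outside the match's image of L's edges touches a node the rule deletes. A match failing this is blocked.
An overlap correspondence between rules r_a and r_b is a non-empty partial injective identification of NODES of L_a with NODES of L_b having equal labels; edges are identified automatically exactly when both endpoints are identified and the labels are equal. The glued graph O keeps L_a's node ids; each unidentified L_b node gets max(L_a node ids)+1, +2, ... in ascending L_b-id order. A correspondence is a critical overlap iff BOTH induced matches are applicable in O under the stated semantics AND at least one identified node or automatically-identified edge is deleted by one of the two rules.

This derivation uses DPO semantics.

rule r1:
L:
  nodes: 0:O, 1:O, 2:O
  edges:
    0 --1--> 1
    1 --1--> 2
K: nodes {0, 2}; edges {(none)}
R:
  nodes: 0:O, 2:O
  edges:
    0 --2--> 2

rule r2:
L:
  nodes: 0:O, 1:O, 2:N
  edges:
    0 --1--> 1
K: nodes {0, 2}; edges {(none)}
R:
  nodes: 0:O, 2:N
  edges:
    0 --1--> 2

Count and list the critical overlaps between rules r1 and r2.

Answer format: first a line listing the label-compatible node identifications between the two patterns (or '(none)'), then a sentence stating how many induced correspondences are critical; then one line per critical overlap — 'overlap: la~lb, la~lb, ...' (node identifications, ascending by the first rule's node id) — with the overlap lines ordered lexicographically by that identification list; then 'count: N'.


label-compatible node identifications between L(r1) and L(r2): 0~0, 0~1, 1~0, 1~1, 2~0, 2~1
1 of the induced correspondences is a critical overlap of r1 and r2.
overlap: 1~0, 2~1
count: 1


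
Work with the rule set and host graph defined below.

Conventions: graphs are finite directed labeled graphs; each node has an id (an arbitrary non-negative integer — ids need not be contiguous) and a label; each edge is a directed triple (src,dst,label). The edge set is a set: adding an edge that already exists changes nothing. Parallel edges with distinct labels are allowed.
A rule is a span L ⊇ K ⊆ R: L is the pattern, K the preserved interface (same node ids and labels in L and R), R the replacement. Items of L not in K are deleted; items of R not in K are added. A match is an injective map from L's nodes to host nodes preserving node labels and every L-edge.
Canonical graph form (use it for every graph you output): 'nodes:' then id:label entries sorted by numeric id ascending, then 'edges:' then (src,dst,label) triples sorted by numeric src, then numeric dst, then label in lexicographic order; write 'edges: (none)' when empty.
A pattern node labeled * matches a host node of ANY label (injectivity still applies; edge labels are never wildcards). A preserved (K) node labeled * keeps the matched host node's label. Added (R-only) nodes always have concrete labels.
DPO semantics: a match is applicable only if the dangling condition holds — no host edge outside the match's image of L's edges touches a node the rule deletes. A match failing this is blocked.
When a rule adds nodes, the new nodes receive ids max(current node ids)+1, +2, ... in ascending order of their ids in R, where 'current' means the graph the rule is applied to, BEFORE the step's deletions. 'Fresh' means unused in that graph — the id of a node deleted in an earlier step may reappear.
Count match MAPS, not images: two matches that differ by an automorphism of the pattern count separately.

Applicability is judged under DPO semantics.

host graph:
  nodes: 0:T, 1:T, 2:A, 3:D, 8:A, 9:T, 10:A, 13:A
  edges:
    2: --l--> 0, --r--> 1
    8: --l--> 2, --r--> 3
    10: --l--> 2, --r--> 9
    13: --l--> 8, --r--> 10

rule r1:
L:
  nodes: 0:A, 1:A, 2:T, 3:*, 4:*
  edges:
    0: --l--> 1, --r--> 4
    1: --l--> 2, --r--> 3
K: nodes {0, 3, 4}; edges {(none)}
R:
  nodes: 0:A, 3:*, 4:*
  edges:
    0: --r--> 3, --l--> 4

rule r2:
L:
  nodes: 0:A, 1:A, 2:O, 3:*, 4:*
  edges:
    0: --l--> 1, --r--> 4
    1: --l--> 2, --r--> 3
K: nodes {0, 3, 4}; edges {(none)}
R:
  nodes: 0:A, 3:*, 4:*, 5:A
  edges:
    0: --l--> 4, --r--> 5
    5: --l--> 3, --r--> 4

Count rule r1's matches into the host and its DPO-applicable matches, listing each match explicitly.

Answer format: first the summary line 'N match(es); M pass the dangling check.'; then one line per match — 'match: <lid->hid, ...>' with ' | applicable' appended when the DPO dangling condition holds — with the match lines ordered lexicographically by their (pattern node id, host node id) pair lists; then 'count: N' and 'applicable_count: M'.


2 match(es); 0 pass the dangling check.
match: 0->8, 1->2, 2->0, 3->1, 4->3
match: 0->10, 1->2, 2->0, 3->1, 4->9
count: 2
applicable_count: 0


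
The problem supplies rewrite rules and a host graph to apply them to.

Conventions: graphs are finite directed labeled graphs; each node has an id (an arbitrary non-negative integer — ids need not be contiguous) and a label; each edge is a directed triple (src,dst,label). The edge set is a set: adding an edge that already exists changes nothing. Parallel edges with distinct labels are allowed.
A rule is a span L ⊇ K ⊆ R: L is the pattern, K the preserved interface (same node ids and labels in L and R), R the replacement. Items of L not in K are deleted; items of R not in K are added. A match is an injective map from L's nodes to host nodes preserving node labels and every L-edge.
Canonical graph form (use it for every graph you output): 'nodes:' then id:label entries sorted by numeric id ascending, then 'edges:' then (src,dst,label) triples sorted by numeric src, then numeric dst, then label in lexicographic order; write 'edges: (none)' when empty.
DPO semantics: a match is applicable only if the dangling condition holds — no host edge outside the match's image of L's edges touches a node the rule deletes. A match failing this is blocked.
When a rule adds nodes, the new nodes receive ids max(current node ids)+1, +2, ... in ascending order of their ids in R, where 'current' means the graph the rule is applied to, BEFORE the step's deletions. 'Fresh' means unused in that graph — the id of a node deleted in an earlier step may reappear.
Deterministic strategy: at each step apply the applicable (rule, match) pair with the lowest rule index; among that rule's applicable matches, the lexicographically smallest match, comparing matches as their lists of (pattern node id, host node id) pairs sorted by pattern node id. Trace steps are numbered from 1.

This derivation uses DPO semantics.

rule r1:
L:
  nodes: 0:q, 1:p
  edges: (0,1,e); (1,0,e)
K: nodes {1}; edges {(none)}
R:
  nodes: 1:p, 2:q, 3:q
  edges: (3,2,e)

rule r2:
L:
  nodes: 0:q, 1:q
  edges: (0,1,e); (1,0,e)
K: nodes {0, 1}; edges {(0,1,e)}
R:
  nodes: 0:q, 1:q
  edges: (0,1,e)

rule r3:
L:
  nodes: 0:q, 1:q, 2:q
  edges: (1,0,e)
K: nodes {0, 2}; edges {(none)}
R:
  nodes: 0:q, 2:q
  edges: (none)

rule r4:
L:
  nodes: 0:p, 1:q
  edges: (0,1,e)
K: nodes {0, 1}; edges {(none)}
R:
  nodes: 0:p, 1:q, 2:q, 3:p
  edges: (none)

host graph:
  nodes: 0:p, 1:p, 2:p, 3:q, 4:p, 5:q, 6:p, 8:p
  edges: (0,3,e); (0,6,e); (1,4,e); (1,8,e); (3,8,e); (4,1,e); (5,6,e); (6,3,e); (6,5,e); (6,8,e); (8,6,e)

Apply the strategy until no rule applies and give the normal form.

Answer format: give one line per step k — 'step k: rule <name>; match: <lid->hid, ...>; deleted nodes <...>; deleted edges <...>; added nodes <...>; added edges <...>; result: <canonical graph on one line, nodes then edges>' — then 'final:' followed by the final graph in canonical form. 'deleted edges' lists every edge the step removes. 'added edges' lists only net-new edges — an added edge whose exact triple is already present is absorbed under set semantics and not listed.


step 1: rule r1; match: 0->5, 1->6; deleted nodes 5; deleted edges (5,6,e); (6,5,e); added nodes 9, 10; added edges (10,9,e); result: nodes: 0:p, 1:p, 2:p, 3:q, 4:p, 6:p, 8:p, 9:q, 10:q edges: (0,3,e); (0,6,e); (1,4,e); (1,8,e); (3,8,e); (4,1,e); (6,3,e); (6,8,e); (8,6,e); (10,9,e)
step 2: rule r3; match: 0->9, 1->10, 2->3; deleted nodes 10; deleted edges (10,9,e); added nodes (none); added edges (none); result: nodes: 0:p, 1:p, 2:p, 3:q, 4:p, 6:p, 8:p, 9:q edges: (0,3,e); (0,6,e); (1,4,e); (1,8,e); (3,8,e); (4,1,e); (6,3,e); (6,8,e); (8,6,e)
step 3: rule r4; match: 0->0, 1->3; deleted nodes (none); deleted edges (0,3,e); added nodes 10, 11; added edges (none); result: nodes: 0:p, 1:p, 2:p, 3:q, 4:p, 6:p, 8:p, 9:q, 10:q, 11:p edges: (0,6,e); (1,4,e); (1,8,e); (3,8,e); (4,1,e); (6,3,e); (6,8,e); (8,6,e)
step 4: rule r4; match: 0->6, 1->3; deleted nodes (none); deleted edges (6,3,e); added nodes 12, 13; added edges (none); result: nodes: 0:p, 1:p, 2:p, 3:q, 4:p, 6:p, 8:p, 9:q, 10:q, 11:p, 12:q, 13:p edges: (0,6,e); (1,4,e); (1,8,e); (3,8,e); (4,1,e); (6,8,e); (8,6,e)
final:
nodes: 0:p, 1:p, 2:p, 3:q, 4:p, 6:p, 8:p, 9:q, 10:q, 11:p, 12:q, 13:p
edges: (0,6,e); (1,4,e); (1,8,e); (3,8,e); (4,1,e); (6,8,e); (8,6,e)


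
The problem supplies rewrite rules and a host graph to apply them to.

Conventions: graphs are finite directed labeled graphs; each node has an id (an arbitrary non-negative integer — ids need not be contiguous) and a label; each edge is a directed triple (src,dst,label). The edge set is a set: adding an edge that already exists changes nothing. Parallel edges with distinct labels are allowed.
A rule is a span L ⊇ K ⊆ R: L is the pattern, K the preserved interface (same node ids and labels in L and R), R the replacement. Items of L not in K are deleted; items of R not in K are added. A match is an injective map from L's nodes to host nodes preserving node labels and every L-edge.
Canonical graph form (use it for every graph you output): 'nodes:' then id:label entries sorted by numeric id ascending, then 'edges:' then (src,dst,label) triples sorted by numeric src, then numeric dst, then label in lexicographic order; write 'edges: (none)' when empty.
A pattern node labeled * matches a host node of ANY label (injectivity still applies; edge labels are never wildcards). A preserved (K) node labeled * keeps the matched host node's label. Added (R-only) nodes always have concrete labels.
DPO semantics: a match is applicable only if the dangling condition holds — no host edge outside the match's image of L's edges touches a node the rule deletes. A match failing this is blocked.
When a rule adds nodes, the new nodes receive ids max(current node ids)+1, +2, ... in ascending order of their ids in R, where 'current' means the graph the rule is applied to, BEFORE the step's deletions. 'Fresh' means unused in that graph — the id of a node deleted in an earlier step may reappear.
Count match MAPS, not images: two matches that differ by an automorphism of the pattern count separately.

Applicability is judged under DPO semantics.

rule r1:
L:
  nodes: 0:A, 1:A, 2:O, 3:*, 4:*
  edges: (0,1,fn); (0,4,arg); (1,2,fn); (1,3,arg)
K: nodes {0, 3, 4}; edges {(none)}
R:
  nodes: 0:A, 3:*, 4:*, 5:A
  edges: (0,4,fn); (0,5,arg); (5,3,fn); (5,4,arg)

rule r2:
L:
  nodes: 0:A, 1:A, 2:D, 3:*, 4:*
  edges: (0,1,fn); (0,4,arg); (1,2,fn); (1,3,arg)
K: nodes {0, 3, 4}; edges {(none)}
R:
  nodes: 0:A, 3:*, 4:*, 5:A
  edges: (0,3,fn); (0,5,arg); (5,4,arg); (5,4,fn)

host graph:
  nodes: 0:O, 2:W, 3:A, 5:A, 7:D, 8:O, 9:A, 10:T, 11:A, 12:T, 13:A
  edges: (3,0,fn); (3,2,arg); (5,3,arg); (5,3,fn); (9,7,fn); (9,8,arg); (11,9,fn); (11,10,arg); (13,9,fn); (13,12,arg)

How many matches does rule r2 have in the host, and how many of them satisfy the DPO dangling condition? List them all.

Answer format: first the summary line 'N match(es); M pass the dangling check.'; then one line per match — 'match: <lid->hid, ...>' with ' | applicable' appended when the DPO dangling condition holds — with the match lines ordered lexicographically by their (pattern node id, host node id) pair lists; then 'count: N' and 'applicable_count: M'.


2 match(es); 0 pass the dangling check.
match: 0->11, 1->9, 2->7, 3->8, 4->10
match: 0->13, 1->9, 2->7, 3->8, 4->12
count: 2
applicable_count: 0


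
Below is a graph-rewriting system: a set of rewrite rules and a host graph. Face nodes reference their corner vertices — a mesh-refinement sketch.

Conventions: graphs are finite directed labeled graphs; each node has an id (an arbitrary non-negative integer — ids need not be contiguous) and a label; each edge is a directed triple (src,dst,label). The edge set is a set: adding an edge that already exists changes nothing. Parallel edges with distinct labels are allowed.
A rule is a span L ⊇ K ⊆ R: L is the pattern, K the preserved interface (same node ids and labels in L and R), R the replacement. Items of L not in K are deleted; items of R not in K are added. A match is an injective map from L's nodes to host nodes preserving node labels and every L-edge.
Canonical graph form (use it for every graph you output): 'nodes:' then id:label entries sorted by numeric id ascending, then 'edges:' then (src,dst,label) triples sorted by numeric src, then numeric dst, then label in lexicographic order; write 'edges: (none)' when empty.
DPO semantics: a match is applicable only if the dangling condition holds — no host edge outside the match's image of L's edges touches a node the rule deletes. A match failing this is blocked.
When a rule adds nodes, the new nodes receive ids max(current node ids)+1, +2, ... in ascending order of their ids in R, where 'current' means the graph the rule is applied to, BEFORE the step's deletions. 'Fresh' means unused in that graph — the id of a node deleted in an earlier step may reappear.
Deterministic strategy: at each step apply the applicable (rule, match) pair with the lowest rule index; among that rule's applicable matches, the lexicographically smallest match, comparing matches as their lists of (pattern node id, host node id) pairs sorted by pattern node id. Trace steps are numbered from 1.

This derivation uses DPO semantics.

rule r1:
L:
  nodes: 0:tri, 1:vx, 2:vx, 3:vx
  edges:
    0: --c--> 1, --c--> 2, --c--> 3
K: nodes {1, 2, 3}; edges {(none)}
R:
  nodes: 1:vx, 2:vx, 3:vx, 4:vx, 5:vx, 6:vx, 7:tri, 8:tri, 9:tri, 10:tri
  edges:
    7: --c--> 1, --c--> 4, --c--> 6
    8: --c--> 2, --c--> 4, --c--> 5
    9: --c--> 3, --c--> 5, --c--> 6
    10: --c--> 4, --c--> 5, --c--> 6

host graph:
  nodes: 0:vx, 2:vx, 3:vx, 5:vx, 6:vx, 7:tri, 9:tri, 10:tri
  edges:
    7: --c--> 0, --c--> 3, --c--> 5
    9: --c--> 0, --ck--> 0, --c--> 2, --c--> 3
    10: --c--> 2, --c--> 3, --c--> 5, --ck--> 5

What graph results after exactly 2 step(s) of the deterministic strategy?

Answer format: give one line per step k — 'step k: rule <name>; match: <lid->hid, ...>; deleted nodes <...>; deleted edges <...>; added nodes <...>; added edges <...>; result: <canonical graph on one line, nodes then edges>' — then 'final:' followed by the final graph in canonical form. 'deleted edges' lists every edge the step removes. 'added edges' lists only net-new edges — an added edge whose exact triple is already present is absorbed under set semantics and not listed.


step 1: rule r1; match: 0->7, 1->0, 2->3, 3->5; deleted nodes 7; deleted edges (7,0,c); (7,3,c); (7,5,c); added nodes 11, 12, 13, 14, 15, 16, 17; added edges (14,0,c); (14,11,c); (14,13,c); (15,3,c); (15,11,c); (15,12,c); (16,5,c); (16,12,c); (16,13,c); (17,11,c); (17,12,c); (17,13,c); result: nodes: 0:vx, 2:vx, 3:vx, 5:vx, 6:vx, 9:tri, 10:tri, 11:vx, 12:vx, 13:vx, 14:tri, 15:tri, 16:tri, 17:tri edges: (9,0,c); (9,0,ck); (9,2,c); (9,3,c); (10,2,c); (10,3,c); (10,5,c); (10,5,ck); (14,0,c); (14,11,c); (14,13,c); (15,3,c); (15,11,c); (15,12,c); (16,5,c); (16,12,c); (16,13,c); (17,11,c); (17,12,c); (17,13,c)
step 2: rule r1; match: 0->14, 1->0, 2->11, 3->13; deleted nodes 14; deleted edges (14,0,c); (14,11,c); (14,13,c); added nodes 18, 19, 20, 21, 22, 23, 24; added edges (21,0,c); (21,18,c); (21,20,c); (22,11,c); (22,18,c); (22,19,c); (23,13,c); (23,19,c); (23,20,c); (24,18,c); (24,19,c); (24,20,c); result: nodes: 0:vx, 2:vx, 3:vx, 5:vx, 6:vx, 9:tri, 10:tri, 11:vx, 12:vx, 13:vx, 15:tri, 16:tri, 17:tri, 18:vx, 19:vx, 20:vx, 21:tri, 22:tri, 23:tri, 24:tri edges: (9,0,c); (9,0,ck); (9,2,c); (9,3,c); (10,2,c); (10,3,c); (10,5,c); (10,5,ck); (15,3,c); (15,11,c); (15,12,c); (16,5,c); (16,12,c); (16,13,c); (17,11,c); (17,12,c); (17,13,c); (21,0,c); (21,18,c); (21,20,c); (22,11,c); (22,18,c); (22,19,c); (23,13,c); (23,19,c); (23,20,c); (24,18,c); (24,19,c); (24,20,c)
final:
nodes: 0:vx, 2:vx, 3:vx, 5:vx, 6:vx, 9:tri, 10:tri, 11:vx, 12:vx, 13:vx, 15:tri, 16:tri, 17:tri, 18:vx, 19:vx, 20:vx, 21:tri, 22:tri, 23:tri, 24:tri
edges: (9,0,c); (9,0,ck); (9,2,c); (9,3,c); (10,2,c); (10,3,c); (10,5,c); (10,5,ck); (15,3,c); (15,11,c); (15,12,c); (16,5,c); (16,12,c); (16,13,c); (17,11,c); (17,12,c); (17,13,c); (21,0,c); (21,18,c); (21,20,c); (22,11,c); (22,18,c); (22,19,c); (23,13,c); (23,19,c); (23,20,c); (24,18,c); (24,19,c); (24,20,c)
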